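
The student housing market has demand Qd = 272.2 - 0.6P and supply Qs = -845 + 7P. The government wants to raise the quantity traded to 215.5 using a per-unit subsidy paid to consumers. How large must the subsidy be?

At Q = 215.5, invert demand for the buyer price: Pb = (272.2 − 215.5)/0.6 = 94.5; invert supply for the seller price: Ps = (215.5 − (-845))/7 = 151.5.
The subsidy must fill the gap: s = Ps − Pb = 151.5 − 94.5 = 57.

Required subsidy s = 57 per unit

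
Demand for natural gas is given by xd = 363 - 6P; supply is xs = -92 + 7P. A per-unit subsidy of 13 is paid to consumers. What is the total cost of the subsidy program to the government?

Pre-subsidy: 363 - 6P = -92 + 7P gives P* = 35, x* = 153.
With the rebate, buyers effectively pay Pb = Ps − 13, where Ps is the price sellers receive.
Demand in terms of Ps becomes xd = 363 − 6(Ps − 13) = 441 - 6Ps. Setting this equal to supply: 441 - 6Ps = -92 + 7Ps, so Ps = 41.
Buyers pay Pb = 41 − 13 = 28; x' = -92 + 7·41 = 195.
Government outlay = subsidy × quantity = 13 × 195 = 2535.

Government cost = 2535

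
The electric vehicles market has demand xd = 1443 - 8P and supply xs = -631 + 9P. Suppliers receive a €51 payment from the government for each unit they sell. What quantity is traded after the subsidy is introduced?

x' = 683

Pre-subsidy: 1443 - 8P = -631 + 9P gives P* = 122, x* = 467.
With the subsidy, sellers receive Ps = Pb + 51 for each unit, where Pb is the price buyers pay.
Supply in terms of Pb becomes xs = -631 + 9(Pb + 51) = -172 + 9Pb. Setting this equal to demand: 1443 - 8Pb = -172 + 9Pb, so Pb = 95.
Sellers receive Ps = 95 + 51 = 146; x' = 1443 − 8·95 = 683.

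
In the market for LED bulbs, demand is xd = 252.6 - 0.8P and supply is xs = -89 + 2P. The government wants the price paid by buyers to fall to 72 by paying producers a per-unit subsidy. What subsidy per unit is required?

Required subsidy s = 70 per unit

At a buyer price of 72, quantity demanded is 252.6 − 0.8·72 = 195.
Sellers supply 195 only when they receive Ps with -89 + 2·Ps = 195, i.e. Ps = 142.
s = Ps − Pb = 142 − 72 = 70.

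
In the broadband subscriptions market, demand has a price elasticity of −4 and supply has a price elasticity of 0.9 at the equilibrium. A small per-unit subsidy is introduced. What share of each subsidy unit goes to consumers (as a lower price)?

Consumer share = 9/49

For a small subsidy around the equilibrium, the benefit split depends on the relative slopes, which at a point are proportional to the elasticities.
Buyer share = εs/(εs + |εd|) = 0.9/(0.9 + 4) = 9/49; seller share = |εd|/(εs + |εd|) = 40/49.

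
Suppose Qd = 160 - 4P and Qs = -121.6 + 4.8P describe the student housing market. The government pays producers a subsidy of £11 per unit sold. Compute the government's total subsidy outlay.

Government cost = £616

Pre-subsidy: 160 - 4P = -121.6 + 4.8P gives P* = 32, Q* = 32.
With the subsidy, sellers receive Ps = Pb + 11 for each unit, where Pb is the price buyers pay.
Supply in terms of Pb becomes Qs = -121.6 + 4.8(Pb + 11) = -68.8 + 4.8Pb. Setting this equal to demand: 160 - 4Pb = -68.8 + 4.8Pb, so Pb = 26.
Sellers receive Ps = 26 + 11 = 37; Q' = 160 − 4·26 = 56.
Government outlay = subsidy × quantity = 11 × 56 = 616.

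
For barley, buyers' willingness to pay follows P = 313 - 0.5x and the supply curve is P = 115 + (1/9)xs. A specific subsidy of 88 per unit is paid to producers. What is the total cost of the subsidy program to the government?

Pre-subsidy: 313 - 0.5x = 115 + (1/9)x gives x* = 324 and P* = 151.
With the subsidy, sellers receive Ps = Pb + 88 for each unit, where Pb is the price buyers pay.
On the curves, Pb = 313 - 0.5x and Ps = 115 + (1/9)x; the wedge Ps − Pb = 88 gives 115 + (1/9)x − (313 - 0.5x) = 88, so x' = 468.
Then Pb = 313 − 0.5·468 = 79 and Ps = 115 + (1/9)·468 = 167.
Government outlay = subsidy × quantity = 88 × 468 = 41184.

Government cost = 41184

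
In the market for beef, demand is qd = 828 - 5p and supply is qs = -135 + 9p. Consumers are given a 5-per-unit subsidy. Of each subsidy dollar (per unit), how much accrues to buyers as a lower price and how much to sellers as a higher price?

Buyers gain 45/14 per unit; sellers gain 25/14 per unit

Pre-subsidy: 828 - 5p = -135 + 9p gives p* = 963/14, q* = 6777/14.
With the rebate, buyers effectively pay pb = ps − 5, where ps is the price sellers receive.
Demand in terms of ps becomes qd = 828 − 5(ps − 5) = 853 - 5ps. Setting this equal to supply: 853 - 5ps = -135 + 9ps, so ps = 494/7.
Buyers pay pb = 494/7 − 5 = 459/7; q' = -135 + 9·(494/7) = 3501/7.
Buyers' price falls by p* − pb = 963/14 − 459/7 = 45/14; sellers' price rises by ps − p* = 494/7 − 963/14 = 25/14.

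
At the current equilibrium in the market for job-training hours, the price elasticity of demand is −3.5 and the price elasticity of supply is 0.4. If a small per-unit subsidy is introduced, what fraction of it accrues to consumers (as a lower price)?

Consumer share = 4/39

For a small subsidy around the equilibrium, the benefit split depends on the relative slopes, which at a point are proportional to the elasticities.
Buyer share = εs/(εs + |εd|) = 0.4/(0.4 + 3.5) = 4/39; seller share = |εd|/(εs + |εd|) = 35/39.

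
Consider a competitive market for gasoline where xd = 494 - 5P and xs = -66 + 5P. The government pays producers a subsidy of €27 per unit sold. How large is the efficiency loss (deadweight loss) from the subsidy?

Deadweight loss = €911.25

Pre-subsidy: 494 - 5P = -66 + 5P gives P* = 56, x* = 214.
With the subsidy, sellers receive Ps = Pb + 27 for each unit, where Pb is the price buyers pay.
Supply in terms of Pb becomes xs = -66 + 5(Pb + 27) = 69 + 5Pb. Setting this equal to demand: 494 - 5Pb = 69 + 5Pb, so Pb = 42.5.
Sellers receive Ps = 42.5 + 27 = 69.5; x' = 494 − 5·42.5 = 281.5.
The subsidy expands output by 281.5 − 214 = 67.5 past the efficient level; on those units the gap between marginal cost and willingness to pay runs from 0 up to 27.
DWL = ½ × 27 × 67.5 = 911.25.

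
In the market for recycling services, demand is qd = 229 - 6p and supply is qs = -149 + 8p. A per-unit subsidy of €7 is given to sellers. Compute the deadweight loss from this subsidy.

Deadweight loss = €84

Pre-subsidy: 229 - 6p = -149 + 8p gives p* = 27, q* = 67.
With the subsidy, sellers receive ps = pb + 7 for each unit, where pb is the price buyers pay.
Supply in terms of pb becomes qs = -149 + 8(pb + 7) = -93 + 8pb. Setting this equal to demand: 229 - 6pb = -93 + 8pb, so pb = 23.
Sellers receive ps = 23 + 7 = 30; q' = 229 − 6·23 = 91.
The subsidy expands output by 91 − 67 = 24 past the efficient level; on those units the gap between marginal cost and willingness to pay runs from 0 up to 7.
DWL = ½ × 7 × 24 = 84.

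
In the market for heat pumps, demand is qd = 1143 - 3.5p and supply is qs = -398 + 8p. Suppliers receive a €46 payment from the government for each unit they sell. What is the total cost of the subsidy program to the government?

Government cost = €36156

Pre-subsidy: 1143 - 3.5p = -398 + 8p gives p* = 134, q* = 674.
With the subsidy, sellers receive ps = pb + 46 for each unit, where pb is the price buyers pay.
Supply in terms of pb becomes qs = -398 + 8(pb + 46) = -30 + 8pb. Setting this equal to demand: 1143 - 3.5pb = -30 + 8pb, so pb = 102.
Sellers receive ps = 102 + 46 = 148; q' = 1143 − 3.5·102 = 786.
Government outlay = subsidy × quantity = 46 × 786 = 36156.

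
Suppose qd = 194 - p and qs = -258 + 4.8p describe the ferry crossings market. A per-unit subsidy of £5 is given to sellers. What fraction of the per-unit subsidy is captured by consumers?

Pre-subsidy: 194 - p = -258 + 4.8p gives p* = 2260/29, q* = 3366/29.
With the subsidy, sellers receive ps = pb + 5 for each unit, where pb is the price buyers pay.
Supply in terms of pb becomes qs = -258 + 4.8(pb + 5) = -234 + 4.8pb. Setting this equal to demand: 194 - pb = -234 + 4.8pb, so pb = 2140/29.
Sellers receive ps = 2140/29 + 5 = 2285/29; q' = 194 − 1·(2140/29) = 3486/29.
Buyers' price falls by p* − pb = 2260/29 − 2140/29 = 120/29; sellers' price rises by ps − p* = 2285/29 − 2260/29 = 25/29.
So consumers capture (120/29)/5 = 24/29 of each unit of subsidy.

Consumer share = 24/29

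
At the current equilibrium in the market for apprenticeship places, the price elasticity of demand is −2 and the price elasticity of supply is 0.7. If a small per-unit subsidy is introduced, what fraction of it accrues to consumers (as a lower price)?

Consumer share = 7/27

For a small subsidy around the equilibrium, the benefit split depends on the relative slopes, which at a point are proportional to the elasticities.
Buyer share = εs/(εs + |εd|) = 0.7/(0.7 + 2) = 7/27; seller share = |εd|/(εs + |εd|) = 20/27.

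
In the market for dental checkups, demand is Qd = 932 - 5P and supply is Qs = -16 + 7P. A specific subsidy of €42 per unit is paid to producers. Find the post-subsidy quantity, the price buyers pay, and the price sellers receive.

Pre-subsidy: 932 - 5P = -16 + 7P gives P* = 79, Q* = 537.
With the subsidy, sellers receive Ps = Pb + 42 for each unit, where Pb is the price buyers pay.
Supply in terms of Pb becomes Qs = -16 + 7(Pb + 42) = 278 + 7Pb. Setting this equal to demand: 932 - 5Pb = 278 + 7Pb, so Pb = 54.5.
Sellers receive Ps = 54.5 + 42 = 96.5; Q' = 932 − 5·54.5 = 659.5.

Q' = 659.5; buyers pay €54.5; sellers receive €96.5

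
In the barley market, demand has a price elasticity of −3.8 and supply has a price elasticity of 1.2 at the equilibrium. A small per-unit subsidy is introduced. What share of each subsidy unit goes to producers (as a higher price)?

For a small subsidy around the equilibrium, the benefit split depends on the relative slopes, which at a point are proportional to the elasticities.
Buyer share = εs/(εs + |εd|) = 1.2/(1.2 + 3.8) = 0.24; seller share = |εd|/(εs + |εd|) = 0.76.
So producers capture 0.76 of the subsidy.

Producer share = 0.76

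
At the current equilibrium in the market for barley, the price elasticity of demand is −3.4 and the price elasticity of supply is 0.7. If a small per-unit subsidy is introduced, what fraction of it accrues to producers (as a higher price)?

For a small subsidy around the equilibrium, the benefit split depends on the relative slopes, which at a point are proportional to the elasticities.
Buyer share = εs/(εs + |εd|) = 0.7/(0.7 + 3.4) = 7/41; seller share = |εd|/(εs + |εd|) = 34/41.
So producers capture 34/41 of the subsidy.

Producer share = 34/41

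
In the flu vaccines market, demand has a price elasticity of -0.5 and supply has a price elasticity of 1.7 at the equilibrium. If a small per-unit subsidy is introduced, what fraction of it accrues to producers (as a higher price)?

Producer share = 5/22

For a small subsidy around the equilibrium, the benefit split depends on the relative slopes, which at a point are proportional to the elasticities.
Buyer share = εs/(εs + |εd|) = 1.7/(1.7 + 0.5) = 17/22; seller share = |εd|/(εs + |εd|) = 5/22.
So producers capture 5/22 of the subsidy.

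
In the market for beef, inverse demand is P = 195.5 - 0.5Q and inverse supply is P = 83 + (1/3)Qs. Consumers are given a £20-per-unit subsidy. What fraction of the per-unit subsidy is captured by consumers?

Pre-subsidy: 195.5 - 0.5Q = 83 + (1/3)Q gives Q* = 135 and P* = 128.
With the rebate, buyers effectively pay Pb = Ps − 20, where Ps is the price sellers receive.
On the curves, Pb = 195.5 - 0.5Q and Ps = 83 + (1/3)Q; the wedge Ps − Pb = 20 gives 83 + (1/3)Q − (195.5 - 0.5Q) = 20, so Q' = 159.
Then Pb = 195.5 − 0.5·159 = 116 and Ps = 83 + (1/3)·159 = 136.
Buyers' price falls by P* − Pb = 128 − 116 = 12; sellers' price rises by Ps − P* = 136 − 128 = 8.
So consumers capture 12/20 = 0.6 of each unit of subsidy.

Consumer share = 0.6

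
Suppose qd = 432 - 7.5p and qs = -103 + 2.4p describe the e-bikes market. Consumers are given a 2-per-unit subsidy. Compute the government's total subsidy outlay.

Pre-subsidy: 432 - 7.5p = -103 + 2.4p gives p* = 5350/99, q* = 881/33.
With the rebate, buyers effectively pay pb = ps − 2, where ps is the price sellers receive.
Demand in terms of ps becomes qd = 432 − 7.5(ps − 2) = 447 - 7.5ps. Setting this equal to supply: 447 - 7.5ps = -103 + 2.4ps, so ps = 500/9.
Buyers pay pb = 500/9 − 2 = 482/9; q' = -103 + 2.4·(500/9) = 91/3.
Government outlay = subsidy × quantity = 2 × 91/3 = 182/3.

Government cost = 182/3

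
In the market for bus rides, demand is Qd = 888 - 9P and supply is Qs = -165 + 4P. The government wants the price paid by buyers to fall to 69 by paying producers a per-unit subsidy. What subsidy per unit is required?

Required subsidy s = 39 per unit

At a buyer price of 69, quantity demanded is 888 − 9·69 = 267.
Sellers supply 267 only when they receive Ps with -165 + 4·Ps = 267, i.e. Ps = 108.
s = Ps − Pb = 108 − 69 = 39.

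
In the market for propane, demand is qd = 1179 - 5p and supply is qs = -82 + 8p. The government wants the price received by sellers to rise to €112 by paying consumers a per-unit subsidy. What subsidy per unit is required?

At a seller price of 112, quantity supplied is -82 + 8·112 = 814.
Buyers absorb 814 only when they pay pb with 1179 − 5·pb = 814, i.e. pb = 73.
s = ps − pb = 112 − 73 = 39.

Required subsidy s = €39 per unit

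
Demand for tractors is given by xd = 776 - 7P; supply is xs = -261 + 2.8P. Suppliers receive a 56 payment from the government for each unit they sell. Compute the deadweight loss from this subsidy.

Pre-subsidy: 776 - 7P = -261 + 2.8P gives P* = 5185/49, x* = 247/7.
With the subsidy, sellers receive Ps = Pb + 56 for each unit, where Pb is the price buyers pay.
Supply in terms of Pb becomes xs = -261 + 2.8(Pb + 56) = -104.2 + 2.8Pb. Setting this equal to demand: 776 - 7Pb = -104.2 + 2.8Pb, so Pb = 4401/49.
Sellers receive Ps = 4401/49 + 56 = 7145/49; x' = 776 − 7·(4401/49) = 1031/7.
The subsidy expands output by 1031/7 − 247/7 = 112 past the efficient level; on those units the gap between marginal cost and willingness to pay runs from 0 up to 56.
DWL = ½ × 56 × 112 = 3136.

Deadweight loss = 3136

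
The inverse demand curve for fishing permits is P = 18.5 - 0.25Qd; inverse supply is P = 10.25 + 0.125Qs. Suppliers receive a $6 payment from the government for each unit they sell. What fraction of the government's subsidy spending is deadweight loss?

DWL / government spending = 4/19

Pre-subsidy: 18.5 - 0.25Q = 10.25 + 0.125Q gives Q* = 22 and P* = 13.
With the subsidy, sellers receive Ps = Pb + 6 for each unit, where Pb is the price buyers pay.
On the curves, Pb = 18.5 - 0.25Q and Ps = 10.25 + 0.125Q; the wedge Ps − Pb = 6 gives 10.25 + 0.125Q − (18.5 - 0.25Q) = 6, so Q' = 38.
Then Pb = 18.5 − 0.25·38 = 9 and Ps = 10.25 + 0.125·38 = 15.
ΔCS = ½(22 + 38)(13 − 9) = 120; ΔPS = ½(22 + 38)(15 − 13) = 60.
Government spending = 6 × 38 = 228.
DWL = ½ × 6 × (38 − 22) = 48; fraction = 48 / 228 = 4/19.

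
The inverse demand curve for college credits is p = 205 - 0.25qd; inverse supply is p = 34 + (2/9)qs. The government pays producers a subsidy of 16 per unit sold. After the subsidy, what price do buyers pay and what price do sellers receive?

Pre-subsidy: 205 - 0.25q = 34 + (2/9)q gives q* = 6156/17 and p* = 1946/17.
With the subsidy, sellers receive ps = pb + 16 for each unit, where pb is the price buyers pay.
On the curves, pb = 205 - 0.25q and ps = 34 + (2/9)q; the wedge ps − pb = 16 gives 34 + (2/9)q − (205 - 0.25q) = 16, so q' = 396.
Then pb = 205 − 0.25·396 = 106 and ps = 34 + (2/9)·396 = 122.

Buyers pay 106; sellers receive 122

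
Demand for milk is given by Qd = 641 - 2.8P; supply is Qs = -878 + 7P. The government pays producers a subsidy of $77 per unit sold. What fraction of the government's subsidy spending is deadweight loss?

DWL / government spending = 77/361

Pre-subsidy: 641 - 2.8P = -878 + 7P gives P* = 155, Q* = 207.
With the subsidy, sellers receive Ps = Pb + 77 for each unit, where Pb is the price buyers pay.
Supply in terms of Pb becomes Qs = -878 + 7(Pb + 77) = -339 + 7Pb. Setting this equal to demand: 641 - 2.8Pb = -339 + 7Pb, so Pb = 100.
Sellers receive Ps = 100 + 77 = 177; Q' = 641 − 2.8·100 = 361.
ΔCS = ½(207 + 361)(155 − 100) = 15620; ΔPS = ½(207 + 361)(177 − 155) = 6248.
Government spending = 77 × 361 = 27797.
DWL = ½ × 77 × (361 − 207) = 5929; fraction = 5929 / 27797 = 77/361.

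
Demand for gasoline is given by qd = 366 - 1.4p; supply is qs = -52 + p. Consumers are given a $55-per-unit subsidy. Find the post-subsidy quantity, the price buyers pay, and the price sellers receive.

q' = 154.25; buyers pay $151.25; sellers receive $206.25

Pre-subsidy: 366 - 1.4p = -52 + p gives p* = 1045/6, q* = 733/6.
With the rebate, buyers effectively pay pb = ps − 55, where ps is the price sellers receive.
Demand in terms of ps becomes qd = 366 − 1.4(ps − 55) = 443 - 1.4ps. Setting this equal to supply: 443 - 1.4ps = -52 + ps, so ps = 206.25.
Buyers pay pb = 206.25 − 55 = 151.25; q' = -52 + 1·206.25 = 154.25.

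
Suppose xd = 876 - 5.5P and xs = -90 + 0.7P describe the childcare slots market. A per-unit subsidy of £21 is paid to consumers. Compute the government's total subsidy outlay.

Pre-subsidy: 876 - 5.5P = -90 + 0.7P gives P* = 4830/31, x* = 591/31.
With the rebate, buyers effectively pay Pb = Ps − 21, where Ps is the price sellers receive.
Demand in terms of Ps becomes xd = 876 − 5.5(Ps − 21) = 991.5 - 5.5Ps. Setting this equal to supply: 991.5 - 5.5Ps = -90 + 0.7Ps, so Ps = 10815/62.
Buyers pay Pb = 10815/62 − 21 = 9513/62; x' = -90 + 0.7·(10815/62) = 3981/124.
Government outlay = subsidy × quantity = 21 × 3981/124 = 83601/124.

Government cost = 83601/124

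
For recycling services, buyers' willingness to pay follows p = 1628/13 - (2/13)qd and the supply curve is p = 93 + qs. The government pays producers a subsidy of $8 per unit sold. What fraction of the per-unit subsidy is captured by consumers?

Pre-subsidy: 1628/13 - (2/13)q = 93 + q gives q* = 419/15 and p* = 1814/15.
With the subsidy, sellers receive ps = pb + 8 for each unit, where pb is the price buyers pay.
On the curves, pb = 1628/13 - (2/13)q and ps = 93 + q; the wedge ps − pb = 8 gives 93 + q − (1628/13 - (2/13)q) = 8, so q' = 523/15.
Then pb = 1628/13 − (2/13)·(523/15) = 1798/15 and ps = 93 + 1·(523/15) = 1918/15.
Buyers' price falls by p* − pb = 1814/15 − 1798/15 = 16/15; sellers' price rises by ps − p* = 1918/15 − 1814/15 = 104/15.
So consumers capture (16/15)/8 = 2/15 of each unit of subsidy.

Consumer share = 2/15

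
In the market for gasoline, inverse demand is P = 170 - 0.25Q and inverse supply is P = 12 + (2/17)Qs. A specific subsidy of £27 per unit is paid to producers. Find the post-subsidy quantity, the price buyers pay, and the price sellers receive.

Pre-subsidy: 170 - 0.25Q = 12 + (2/17)Q gives Q* = 429.76 and P* = 62.56.
With the subsidy, sellers receive Ps = Pb + 27 for each unit, where Pb is the price buyers pay.
On the curves, Pb = 170 - 0.25Q and Ps = 12 + (2/17)Q; the wedge Ps − Pb = 27 gives 12 + (2/17)Q − (170 - 0.25Q) = 27, so Q' = 503.2.
Then Pb = 170 − 0.25·503.2 = 44.2 and Ps = 12 + (2/17)·503.2 = 71.2.

Q' = 503.2; buyers pay £44.2; sellers receive £71.2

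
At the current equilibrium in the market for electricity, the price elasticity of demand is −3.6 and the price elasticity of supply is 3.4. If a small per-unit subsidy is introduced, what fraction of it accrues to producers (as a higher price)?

Producer share = 18/35

For a small subsidy around the equilibrium, the benefit split depends on the relative slopes, which at a point are proportional to the elasticities.
Buyer share = εs/(εs + |εd|) = 3.4/(3.4 + 3.6) = 17/35; seller share = |εd|/(εs + |εd|) = 18/35.
So producers capture 18/35 of the subsidy.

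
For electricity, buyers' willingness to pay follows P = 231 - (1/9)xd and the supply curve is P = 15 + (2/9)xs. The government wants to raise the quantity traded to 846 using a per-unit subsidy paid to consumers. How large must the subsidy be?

At x = 846, from the demand curve buyers pay Pb = 231 − (1/9)·846 = 137; from the supply curve sellers need Ps = 15 + (2/9)·846 = 203.
The subsidy must fill the gap: s = Ps − Pb = 203 − 137 = 66.

Required subsidy s = 66 per unit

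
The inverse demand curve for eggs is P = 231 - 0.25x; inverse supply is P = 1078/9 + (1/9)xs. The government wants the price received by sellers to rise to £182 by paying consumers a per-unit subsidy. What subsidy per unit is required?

Required subsidy s = £91 per unit

At a seller price of 182, quantity supplied is -1078 + 9·182 = 560.
Buyers absorb 560 only when they pay Pb = 231 − 0.25·560 = 91.
s = Ps − Pb = 182 − 91 = 91.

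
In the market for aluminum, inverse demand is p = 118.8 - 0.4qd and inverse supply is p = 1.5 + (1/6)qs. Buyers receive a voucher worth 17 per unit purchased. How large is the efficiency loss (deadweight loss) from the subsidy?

Deadweight loss = 255

Pre-subsidy: 118.8 - 0.4q = 1.5 + (1/6)q gives q* = 207 and p* = 36.
With the rebate, buyers effectively pay pb = ps − 17, where ps is the price sellers receive.
On the curves, pb = 118.8 - 0.4q and ps = 1.5 + (1/6)q; the wedge ps − pb = 17 gives 1.5 + (1/6)q − (118.8 - 0.4q) = 17, so q' = 237.
Then pb = 118.8 − 0.4·237 = 24 and ps = 1.5 + (1/6)·237 = 41.
The subsidy expands output by 237 − 207 = 30 past the efficient level; on those units the gap between marginal cost and willingness to pay runs from 0 up to 17.
DWL = ½ × 17 × 30 = 255.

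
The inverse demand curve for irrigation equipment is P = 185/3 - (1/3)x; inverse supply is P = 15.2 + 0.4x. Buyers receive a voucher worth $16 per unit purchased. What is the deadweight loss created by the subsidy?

Pre-subsidy: 185/3 - (1/3)x = 15.2 + 0.4x gives x* = 697/11 and P* = 446/11.
With the rebate, buyers effectively pay Pb = Ps − 16, where Ps is the price sellers receive.
On the curves, Pb = 185/3 - (1/3)x and Ps = 15.2 + 0.4x; the wedge Ps − Pb = 16 gives 15.2 + 0.4x − (185/3 - (1/3)x) = 16, so x' = 937/11.
Then Pb = 185/3 − (1/3)·(937/11) = 366/11 and Ps = 15.2 + 0.4·(937/11) = 542/11.
The subsidy expands output by 937/11 − 697/11 = 240/11 past the efficient level; on those units the gap between marginal cost and willingness to pay runs from 0 up to 16.
DWL = ½ × 16 × 240/11 = 1920/11.

Deadweight loss = 1920/11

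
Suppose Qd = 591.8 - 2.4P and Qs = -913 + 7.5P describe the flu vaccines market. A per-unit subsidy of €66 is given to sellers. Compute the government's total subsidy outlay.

Government cost = €22902

Pre-subsidy: 591.8 - 2.4P = -913 + 7.5P gives P* = 152, Q* = 227.
With the subsidy, sellers receive Ps = Pb + 66 for each unit, where Pb is the price buyers pay.
Supply in terms of Pb becomes Qs = -913 + 7.5(Pb + 66) = -418 + 7.5Pb. Setting this equal to demand: 591.8 - 2.4Pb = -418 + 7.5Pb, so Pb = 102.
Sellers receive Ps = 102 + 66 = 168; Q' = 591.8 − 2.4·102 = 347.
Government outlay = subsidy × quantity = 66 × 347 = 22902.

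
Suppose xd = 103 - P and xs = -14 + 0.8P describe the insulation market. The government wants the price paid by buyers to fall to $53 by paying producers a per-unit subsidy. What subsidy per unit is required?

At a buyer price of 53, quantity demanded is 103 − 1·53 = 50.
Sellers supply 50 only when they receive Ps with -14 + 0.8·Ps = 50, i.e. Ps = 80.
s = Ps − Pb = 80 − 53 = 27.

Required subsidy s = $27 per unit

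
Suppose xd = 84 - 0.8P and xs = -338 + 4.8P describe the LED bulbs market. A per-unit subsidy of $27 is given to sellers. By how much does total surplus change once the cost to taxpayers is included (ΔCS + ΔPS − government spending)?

Pre-subsidy: 84 - 0.8P = -338 + 4.8P gives P* = 1055/14, x* = 166/7.
With the subsidy, sellers receive Ps = Pb + 27 for each unit, where Pb is the price buyers pay.
Supply in terms of Pb becomes xs = -338 + 4.8(Pb + 27) = -208.4 + 4.8Pb. Setting this equal to demand: 84 - 0.8Pb = -208.4 + 4.8Pb, so Pb = 731/14.
Sellers receive Ps = 731/14 + 27 = 1109/14; x' = 84 − 0.8·(731/14) = 1478/35.
ΔCS = ½(166/7 + 1478/35)(1055/14 − 731/14) = 186948/245; ΔPS = ½(166/7 + 1478/35)(1109/14 − 1055/14) = 31158/245.
Government spending = 27 × 1478/35 = 39906/35.
Net change = 186948/245 + 31158/245 − 39906/35 = -8748/35. The loss equals the DWL triangle ½·27·648/35.

Net change in total surplus = -8748/35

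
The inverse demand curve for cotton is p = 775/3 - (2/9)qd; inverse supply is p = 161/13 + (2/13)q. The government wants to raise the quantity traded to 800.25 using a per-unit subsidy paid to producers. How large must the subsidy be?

At q = 800.25, from the demand curve buyers pay pb = 775/3 − (2/9)·800.25 = 80.5; from the supply curve sellers need ps = 161/13 + (2/13)·800.25 = 135.5.
The subsidy must fill the gap: s = ps − pb = 135.5 − 80.5 = 55.

Required subsidy s = 55 per unit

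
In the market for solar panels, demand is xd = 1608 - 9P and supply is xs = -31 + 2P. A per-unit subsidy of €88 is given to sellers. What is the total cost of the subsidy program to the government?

Government cost = €36168

Pre-subsidy: 1608 - 9P = -31 + 2P gives P* = 149, x* = 267.
With the subsidy, sellers receive Ps = Pb + 88 for each unit, where Pb is the price buyers pay.
Supply in terms of Pb becomes xs = -31 + 2(Pb + 88) = 145 + 2Pb. Setting this equal to demand: 1608 - 9Pb = 145 + 2Pb, so Pb = 133.
Sellers receive Ps = 133 + 88 = 221; x' = 1608 − 9·133 = 411.
Government outlay = subsidy × quantity = 88 × 411 = 36168.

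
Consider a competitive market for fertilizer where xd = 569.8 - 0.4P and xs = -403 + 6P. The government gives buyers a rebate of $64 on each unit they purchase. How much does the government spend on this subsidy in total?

Pre-subsidy: 569.8 - 0.4P = -403 + 6P gives P* = 152, x* = 509.
With the rebate, buyers effectively pay Pb = Ps − 64, where Ps is the price sellers receive.
Demand in terms of Ps becomes xd = 569.8 − 0.4(Ps − 64) = 595.4 - 0.4Ps. Setting this equal to supply: 595.4 - 0.4Ps = -403 + 6Ps, so Ps = 156.
Buyers pay Pb = 156 − 64 = 92; x' = -403 + 6·156 = 533.
Government outlay = subsidy × quantity = 64 × 533 = 34112.

Government cost = $34112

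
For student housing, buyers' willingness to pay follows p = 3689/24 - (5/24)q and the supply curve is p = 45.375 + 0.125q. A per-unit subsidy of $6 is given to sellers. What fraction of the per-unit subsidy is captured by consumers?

Consumer share = 0.625

Pre-subsidy: 3689/24 - (5/24)q = 45.375 + 0.125q gives q* = 325 and p* = 86.
With the subsidy, sellers receive ps = pb + 6 for each unit, where pb is the price buyers pay.
On the curves, pb = 3689/24 - (5/24)q and ps = 45.375 + 0.125q; the wedge ps − pb = 6 gives 45.375 + 0.125q − (3689/24 - (5/24)q) = 6, so q' = 343.
Then pb = 3689/24 − (5/24)·343 = 82.25 and ps = 45.375 + 0.125·343 = 88.25.
Buyers' price falls by p* − pb = 86 − 82.25 = 3.75; sellers' price rises by ps − p* = 88.25 − 86 = 2.25.
So consumers capture 3.75/6 = 0.625 of each unit of subsidy.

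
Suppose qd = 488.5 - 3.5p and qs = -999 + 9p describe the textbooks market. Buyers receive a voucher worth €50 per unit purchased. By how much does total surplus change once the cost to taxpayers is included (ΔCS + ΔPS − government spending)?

Net change in total surplus = -€3150

Pre-subsidy: 488.5 - 3.5p = -999 + 9p gives p* = 119, q* = 72.
With the rebate, buyers effectively pay pb = ps − 50, where ps is the price sellers receive.
Demand in terms of ps becomes qd = 488.5 − 3.5(ps − 50) = 663.5 - 3.5ps. Setting this equal to supply: 663.5 - 3.5ps = -999 + 9ps, so ps = 133.
Buyers pay pb = 133 − 50 = 83; q' = -999 + 9·133 = 198.
ΔCS = ½(72 + 198)(119 − 83) = 4860; ΔPS = ½(72 + 198)(133 − 119) = 1890.
Government spending = 50 × 198 = 9900.
Net change = 4860 + 1890 − 9900 = -3150. The loss equals the DWL triangle ½·50·126.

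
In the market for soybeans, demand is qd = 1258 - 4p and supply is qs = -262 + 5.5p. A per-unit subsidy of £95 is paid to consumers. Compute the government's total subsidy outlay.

Pre-subsidy: 1258 - 4p = -262 + 5.5p gives p* = 160, q* = 618.
With the rebate, buyers effectively pay pb = ps − 95, where ps is the price sellers receive.
Demand in terms of ps becomes qd = 1258 − 4(ps − 95) = 1638 - 4ps. Setting this equal to supply: 1638 - 4ps = -262 + 5.5ps, so ps = 200.
Buyers pay pb = 200 − 95 = 105; q' = -262 + 5.5·200 = 838.
Government outlay = subsidy × quantity = 95 × 838 = 79610.

Government cost = £79610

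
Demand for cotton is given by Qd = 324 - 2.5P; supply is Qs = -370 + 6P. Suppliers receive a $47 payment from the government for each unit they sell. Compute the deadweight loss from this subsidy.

Deadweight loss = 33135/17

Pre-subsidy: 324 - 2.5P = -370 + 6P gives P* = 1388/17, Q* = 2038/17.
With the subsidy, sellers receive Ps = Pb + 47 for each unit, where Pb is the price buyers pay.
Supply in terms of Pb becomes Qs = -370 + 6(Pb + 47) = -88 + 6Pb. Setting this equal to demand: 324 - 2.5Pb = -88 + 6Pb, so Pb = 824/17.
Sellers receive Ps = 824/17 + 47 = 1623/17; Q' = 324 − 2.5·(824/17) = 3448/17.
The subsidy expands output by 3448/17 − 2038/17 = 1410/17 past the efficient level; on those units the gap between marginal cost and willingness to pay runs from 0 up to 47.
DWL = ½ × 47 × 1410/17 = 33135/17.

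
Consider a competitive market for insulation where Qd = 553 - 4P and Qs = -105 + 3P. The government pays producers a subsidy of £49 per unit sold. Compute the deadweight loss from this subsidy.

Deadweight loss = £2058

Pre-subsidy: 553 - 4P = -105 + 3P gives P* = 94, Q* = 177.
With the subsidy, sellers receive Ps = Pb + 49 for each unit, where Pb is the price buyers pay.
Supply in terms of Pb becomes Qs = -105 + 3(Pb + 49) = 42 + 3Pb. Setting this equal to demand: 553 - 4Pb = 42 + 3Pb, so Pb = 73.
Sellers receive Ps = 73 + 49 = 122; Q' = 553 − 4·73 = 261.
The subsidy expands output by 261 − 177 = 84 past the efficient level; on those units the gap between marginal cost and willingness to pay runs from 0 up to 49.
DWL = ½ × 49 × 84 = 2058.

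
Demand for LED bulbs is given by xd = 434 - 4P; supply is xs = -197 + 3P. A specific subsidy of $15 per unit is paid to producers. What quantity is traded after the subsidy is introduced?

x' = 694/7

Pre-subsidy: 434 - 4P = -197 + 3P gives P* = 631/7, x* = 514/7.
With the subsidy, sellers receive Ps = Pb + 15 for each unit, where Pb is the price buyers pay.
Supply in terms of Pb becomes xs = -197 + 3(Pb + 15) = -152 + 3Pb. Setting this equal to demand: 434 - 4Pb = -152 + 3Pb, so Pb = 586/7.
Sellers receive Ps = 586/7 + 15 = 691/7; x' = 434 − 4·(586/7) = 694/7.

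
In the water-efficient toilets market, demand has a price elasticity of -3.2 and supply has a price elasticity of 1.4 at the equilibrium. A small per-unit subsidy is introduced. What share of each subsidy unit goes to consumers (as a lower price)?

For a small subsidy around the equilibrium, the benefit split depends on the relative slopes, which at a point are proportional to the elasticities.
Buyer share = εs/(εs + |εd|) = 1.4/(1.4 + 3.2) = 7/23; seller share = |εd|/(εs + |εd|) = 16/23.

Consumer share = 7/23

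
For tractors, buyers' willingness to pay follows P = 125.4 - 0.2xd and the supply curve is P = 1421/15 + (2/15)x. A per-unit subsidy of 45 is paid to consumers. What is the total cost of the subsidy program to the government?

Pre-subsidy: 125.4 - 0.2x = 1421/15 + (2/15)x gives x* = 92 and P* = 107.
With the rebate, buyers effectively pay Pb = Ps − 45, where Ps is the price sellers receive.
On the curves, Pb = 125.4 - 0.2x and Ps = 1421/15 + (2/15)x; the wedge Ps − Pb = 45 gives 1421/15 + (2/15)x − (125.4 - 0.2x) = 45, so x' = 227.
Then Pb = 125.4 − 0.2·227 = 80 and Ps = 1421/15 + (2/15)·227 = 125.
Government outlay = subsidy × quantity = 45 × 227 = 10215.

Government cost = 10215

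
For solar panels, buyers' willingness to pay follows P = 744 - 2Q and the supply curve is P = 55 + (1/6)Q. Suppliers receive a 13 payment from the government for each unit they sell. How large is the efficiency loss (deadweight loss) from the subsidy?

Deadweight loss = 39

Pre-subsidy: 744 - 2Q = 55 + (1/6)Q gives Q* = 318 and P* = 108.
With the subsidy, sellers receive Ps = Pb + 13 for each unit, where Pb is the price buyers pay.
On the curves, Pb = 744 - 2Q and Ps = 55 + (1/6)Q; the wedge Ps − Pb = 13 gives 55 + (1/6)Q − (744 - 2Q) = 13, so Q' = 324.
Then Pb = 744 − 2·324 = 96 and Ps = 55 + (1/6)·324 = 109.
The subsidy expands output by 324 − 318 = 6 past the efficient level; on those units the gap between marginal cost and willingness to pay runs from 0 up to 13.
DWL = ½ × 13 × 6 = 39.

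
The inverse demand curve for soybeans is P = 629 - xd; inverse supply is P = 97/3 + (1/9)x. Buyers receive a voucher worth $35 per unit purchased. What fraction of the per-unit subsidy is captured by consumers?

Consumer share = 0.9

Pre-subsidy: 629 - x = 97/3 + (1/9)x gives x* = 537 and P* = 92.
With the rebate, buyers effectively pay Pb = Ps − 35, where Ps is the price sellers receive.
On the curves, Pb = 629 - x and Ps = 97/3 + (1/9)x; the wedge Ps − Pb = 35 gives 97/3 + (1/9)x − (629 - x) = 35, so x' = 568.5.
Then Pb = 629 − 1·568.5 = 60.5 and Ps = 97/3 + (1/9)·568.5 = 95.5.
Buyers' price falls by P* − Pb = 92 − 60.5 = 31.5; sellers' price rises by Ps − P* = 95.5 − 92 = 3.5.
So consumers capture 31.5/35 = 0.9 of each unit of subsidy.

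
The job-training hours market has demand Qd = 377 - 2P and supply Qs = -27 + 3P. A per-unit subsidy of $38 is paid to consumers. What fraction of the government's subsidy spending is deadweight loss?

Pre-subsidy: 377 - 2P = -27 + 3P gives P* = 80.8, Q* = 215.4.
With the rebate, buyers effectively pay Pb = Ps − 38, where Ps is the price sellers receive.
Demand in terms of Ps becomes Qd = 377 − 2(Ps − 38) = 453 - 2Ps. Setting this equal to supply: 453 - 2Ps = -27 + 3Ps, so Ps = 96.
Buyers pay Pb = 96 − 38 = 58; Q' = -27 + 3·96 = 261.
ΔCS = ½(215.4 + 261)(80.8 − 58) = 5430.96; ΔPS = ½(215.4 + 261)(96 − 80.8) = 3620.64.
Government spending = 38 × 261 = 9918.
DWL = ½ × 38 × (261 − 215.4) = 866.4; fraction = 866.4 / 9918 = 38/435.

DWL / government spending = 38/435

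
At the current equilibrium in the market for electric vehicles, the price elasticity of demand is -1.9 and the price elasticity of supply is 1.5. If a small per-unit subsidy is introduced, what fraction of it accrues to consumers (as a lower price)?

For a small subsidy around the equilibrium, the benefit split depends on the relative slopes, which at a point are proportional to the elasticities.
Buyer share = εs/(εs + |εd|) = 1.5/(1.5 + 1.9) = 15/34; seller share = |εd|/(εs + |εd|) = 19/34.

Consumer share = 15/34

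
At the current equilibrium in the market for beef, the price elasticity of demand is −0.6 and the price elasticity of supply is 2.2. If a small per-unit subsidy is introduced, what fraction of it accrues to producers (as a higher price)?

For a small subsidy around the equilibrium, the benefit split depends on the relative slopes, which at a point are proportional to the elasticities.
Buyer share = εs/(εs + |εd|) = 2.2/(2.2 + 0.6) = 11/14; seller share = |εd|/(εs + |εd|) = 3/14.
So producers capture 3/14 of the subsidy.

Producer share = 3/14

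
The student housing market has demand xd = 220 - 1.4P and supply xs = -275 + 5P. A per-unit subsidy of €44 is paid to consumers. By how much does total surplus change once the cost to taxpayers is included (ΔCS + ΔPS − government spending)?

Pre-subsidy: 220 - 1.4P = -275 + 5P gives P* = 77.34375, x* = 111.71875.
With the rebate, buyers effectively pay Pb = Ps − 44, where Ps is the price sellers receive.
Demand in terms of Ps becomes xd = 220 − 1.4(Ps − 44) = 281.6 - 1.4Ps. Setting this equal to supply: 281.6 - 1.4Ps = -275 + 5Ps, so Ps = 86.96875.
Buyers pay Pb = 86.96875 − 44 = 42.96875; x' = -275 + 5·86.96875 = 159.84375.
ΔCS = ½(111.71875 + 159.84375)(77.34375 − 42.96875) = 4667.48046875; ΔPS = ½(111.71875 + 159.84375)(86.96875 − 77.34375) = 1306.89453125.
Government spending = 44 × 159.84375 = 7033.125.
Net change = 4667.48046875 + 1306.89453125 − 7033.125 = -1058.75. The loss equals the DWL triangle ½·44·48.125.

Net change in total surplus = -€1058.75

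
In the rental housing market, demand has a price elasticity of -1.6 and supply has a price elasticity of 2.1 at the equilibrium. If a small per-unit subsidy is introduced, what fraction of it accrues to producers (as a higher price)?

For a small subsidy around the equilibrium, the benefit split depends on the relative slopes, which at a point are proportional to the elasticities.
Buyer share = εs/(εs + |εd|) = 2.1/(2.1 + 1.6) = 21/37; seller share = |εd|/(εs + |εd|) = 16/37.
So producers capture 16/37 of the subsidy.

Producer share = 16/37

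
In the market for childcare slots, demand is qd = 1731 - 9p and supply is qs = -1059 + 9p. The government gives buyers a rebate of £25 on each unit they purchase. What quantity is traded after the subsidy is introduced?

Pre-subsidy: 1731 - 9p = -1059 + 9p gives p* = 155, q* = 336.
With the rebate, buyers effectively pay pb = ps − 25, where ps is the price sellers receive.
Demand in terms of ps becomes qd = 1731 − 9(ps − 25) = 1956 - 9ps. Setting this equal to supply: 1956 - 9ps = -1059 + 9ps, so ps = 167.5.
Buyers pay pb = 167.5 − 25 = 142.5; q' = -1059 + 9·167.5 = 448.5.

q' = 448.5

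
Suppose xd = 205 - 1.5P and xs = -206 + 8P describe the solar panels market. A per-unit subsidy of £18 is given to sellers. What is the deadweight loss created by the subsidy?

Pre-subsidy: 205 - 1.5P = -206 + 8P gives P* = 822/19, x* = 2662/19.
With the subsidy, sellers receive Ps = Pb + 18 for each unit, where Pb is the price buyers pay.
Supply in terms of Pb becomes xs = -206 + 8(Pb + 18) = -62 + 8Pb. Setting this equal to demand: 205 - 1.5Pb = -62 + 8Pb, so Pb = 534/19.
Sellers receive Ps = 534/19 + 18 = 876/19; x' = 205 − 1.5·(534/19) = 3094/19.
The subsidy expands output by 3094/19 − 2662/19 = 432/19 past the efficient level; on those units the gap between marginal cost and willingness to pay runs from 0 up to 18.
DWL = ½ × 18 × 432/19 = 3888/19.

Deadweight loss = 3888/19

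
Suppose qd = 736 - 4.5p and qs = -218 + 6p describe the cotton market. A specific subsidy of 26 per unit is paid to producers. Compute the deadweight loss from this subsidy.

Deadweight loss = 6084/7

Pre-subsidy: 736 - 4.5p = -218 + 6p gives p* = 636/7, q* = 2290/7.
With the subsidy, sellers receive ps = pb + 26 for each unit, where pb is the price buyers pay.
Supply in terms of pb becomes qs = -218 + 6(pb + 26) = -62 + 6pb. Setting this equal to demand: 736 - 4.5pb = -62 + 6pb, so pb = 76.
Sellers receive ps = 76 + 26 = 102; q' = 736 − 4.5·76 = 394.
The subsidy expands output by 394 − 2290/7 = 468/7 past the efficient level; on those units the gap between marginal cost and willingness to pay runs from 0 up to 26.
DWL = ½ × 26 × 468/7 = 6084/7.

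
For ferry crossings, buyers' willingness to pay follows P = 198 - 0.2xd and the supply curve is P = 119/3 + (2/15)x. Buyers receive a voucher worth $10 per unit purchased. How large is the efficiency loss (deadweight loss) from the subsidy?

Pre-subsidy: 198 - 0.2x = 119/3 + (2/15)x gives x* = 475 and P* = 103.
With the rebate, buyers effectively pay Pb = Ps − 10, where Ps is the price sellers receive.
On the curves, Pb = 198 - 0.2x and Ps = 119/3 + (2/15)x; the wedge Ps − Pb = 10 gives 119/3 + (2/15)x − (198 - 0.2x) = 10, so x' = 505.
Then Pb = 198 − 0.2·505 = 97 and Ps = 119/3 + (2/15)·505 = 107.
The subsidy expands output by 505 − 475 = 30 past the efficient level; on those units the gap between marginal cost and willingness to pay runs from 0 up to 10.
DWL = ½ × 10 × 30 = 150.

Deadweight loss = $150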